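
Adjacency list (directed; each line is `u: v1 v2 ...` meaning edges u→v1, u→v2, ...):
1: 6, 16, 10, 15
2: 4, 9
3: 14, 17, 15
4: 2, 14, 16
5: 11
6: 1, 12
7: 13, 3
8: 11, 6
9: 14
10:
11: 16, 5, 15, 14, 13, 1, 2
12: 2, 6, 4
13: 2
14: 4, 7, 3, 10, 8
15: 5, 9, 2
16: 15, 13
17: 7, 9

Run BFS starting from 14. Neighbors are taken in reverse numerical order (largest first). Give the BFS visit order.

Visit 14; enqueue 10, 8, 7, 4, 3 → queue [10, 8, 7, 4, 3]
Visit 10 → queue [8, 7, 4, 3]
Visit 8; enqueue 11, 6 → queue [7, 4, 3, 11, 6]
Visit 7; enqueue 13 → queue [4, 3, 11, 6, 13]
Visit 4; enqueue 16, 2 → queue [3, 11, 6, 13, 16, 2]
Visit 3; enqueue 17, 15 → queue [11, 6, 13, 16, 2, 17, 15]
Visit 11; enqueue 5, 1 → queue [6, 13, 16, 2, 17, 15, 5, 1]
Visit 6; enqueue 12 → queue [13, 16, 2, 17, 15, 5, 1, 12]
Visit 13 → queue [16, 2, 17, 15, 5, 1, 12]
Visit 16 → queue [2, 17, 15, 5, 1, 12]
Visit 2; enqueue 9 → queue [17, 15, 5, 1, 12, 9]
Visit 17 → queue [15, 5, 1, 12, 9]
Visit 15 → queue [5, 1, 12, 9]
Visit 5 → queue [1, 12, 9]
Visit 1 → queue [12, 9]
Visit 12 → queue [9]
Visit 9 → queue []

14, 10, 8, 7, 4, 3, 11, 6, 13, 16, 2, 17, 15, 5, 1, 12, 9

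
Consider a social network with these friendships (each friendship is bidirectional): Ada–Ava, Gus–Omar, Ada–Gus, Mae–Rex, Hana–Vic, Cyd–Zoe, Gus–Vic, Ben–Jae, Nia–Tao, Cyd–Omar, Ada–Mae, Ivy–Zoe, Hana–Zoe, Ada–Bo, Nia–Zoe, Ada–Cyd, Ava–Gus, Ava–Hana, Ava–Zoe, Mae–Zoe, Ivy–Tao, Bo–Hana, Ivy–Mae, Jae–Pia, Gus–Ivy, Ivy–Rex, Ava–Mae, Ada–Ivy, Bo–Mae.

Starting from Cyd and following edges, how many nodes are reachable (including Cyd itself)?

14

BFS from Cyd visits: Cyd, Zoe, Omar, Ada, Nia, Mae, Ivy, Hana, Ava, Gus, Bo, Tao, Rex, Vic
Reachable nodes: 14 of 17 total.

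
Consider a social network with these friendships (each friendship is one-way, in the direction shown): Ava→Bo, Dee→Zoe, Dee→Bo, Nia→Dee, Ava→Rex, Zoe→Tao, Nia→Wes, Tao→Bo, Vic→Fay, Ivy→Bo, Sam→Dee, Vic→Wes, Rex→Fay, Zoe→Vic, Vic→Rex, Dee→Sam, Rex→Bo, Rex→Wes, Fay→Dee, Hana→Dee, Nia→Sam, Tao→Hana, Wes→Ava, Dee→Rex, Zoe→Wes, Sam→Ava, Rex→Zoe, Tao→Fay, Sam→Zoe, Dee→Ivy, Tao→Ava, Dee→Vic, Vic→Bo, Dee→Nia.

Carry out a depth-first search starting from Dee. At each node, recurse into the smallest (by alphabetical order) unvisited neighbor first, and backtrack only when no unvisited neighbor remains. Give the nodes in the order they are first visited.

Visit Dee
Dee → Bo
Dee → Ivy
Dee → Nia
Nia → Sam
Sam → Ava
Ava → Rex
Rex → Fay
Rex → Wes
Rex → Zoe
Zoe → Tao
Tao → Hana
Zoe → Vic

Dee → Bo → Ivy → Nia → Sam → Ava → Rex → Fay → Wes → Zoe → Tao → Hana → Vic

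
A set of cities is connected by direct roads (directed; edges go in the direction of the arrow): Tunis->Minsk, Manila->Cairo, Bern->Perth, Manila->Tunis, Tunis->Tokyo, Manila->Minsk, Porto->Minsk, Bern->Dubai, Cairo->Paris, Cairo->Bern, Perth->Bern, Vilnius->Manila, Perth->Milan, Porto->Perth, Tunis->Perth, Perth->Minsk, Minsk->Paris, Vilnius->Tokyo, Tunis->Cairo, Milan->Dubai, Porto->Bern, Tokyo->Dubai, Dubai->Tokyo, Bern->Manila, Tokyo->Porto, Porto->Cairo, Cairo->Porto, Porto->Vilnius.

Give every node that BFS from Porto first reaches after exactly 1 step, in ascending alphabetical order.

Bern, Cairo, Minsk, Perth, Vilnius

Level 0: Porto
Level 1: Bern, Cairo, Minsk, Perth, Vilnius
Level 2: Dubai, Manila, Milan, Paris, Tokyo
Level 3: Tunis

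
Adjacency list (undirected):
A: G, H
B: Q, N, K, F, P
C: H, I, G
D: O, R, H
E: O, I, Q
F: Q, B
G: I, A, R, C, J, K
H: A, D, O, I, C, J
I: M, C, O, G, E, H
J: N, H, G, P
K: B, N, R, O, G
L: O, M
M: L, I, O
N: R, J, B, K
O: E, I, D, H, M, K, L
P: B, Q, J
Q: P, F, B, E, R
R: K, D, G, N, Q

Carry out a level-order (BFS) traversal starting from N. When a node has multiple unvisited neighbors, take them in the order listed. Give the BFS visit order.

Visit N; enqueue R, J, B, K → queue [R, J, B, K]
Visit R; enqueue D, G, Q → queue [J, B, K, D, G, Q]
Visit J; enqueue H, P → queue [B, K, D, G, Q, H, P]
Visit B; enqueue F → queue [K, D, G, Q, H, P, F]
Visit K; enqueue O → queue [D, G, Q, H, P, F, O]
Visit D → queue [G, Q, H, P, F, O]
Visit G; enqueue I, A, C → queue [Q, H, P, F, O, I, A, C]
Visit Q; enqueue E → queue [H, P, F, O, I, A, C, E]
Visit H → queue [P, F, O, I, A, C, E]
Visit P → queue [F, O, I, A, C, E]
Visit F → queue [O, I, A, C, E]
Visit O; enqueue M, L → queue [I, A, C, E, M, L]
Visit I → queue [A, C, E, M, L]
Visit A → queue [C, E, M, L]
Visit C → queue [E, M, L]
Visit E → queue [M, L]
Visit M → queue [L]
Visit L → queue []

N, R, J, B, K, D, G, Q, H, P, F, O, I, A, C, E, M, L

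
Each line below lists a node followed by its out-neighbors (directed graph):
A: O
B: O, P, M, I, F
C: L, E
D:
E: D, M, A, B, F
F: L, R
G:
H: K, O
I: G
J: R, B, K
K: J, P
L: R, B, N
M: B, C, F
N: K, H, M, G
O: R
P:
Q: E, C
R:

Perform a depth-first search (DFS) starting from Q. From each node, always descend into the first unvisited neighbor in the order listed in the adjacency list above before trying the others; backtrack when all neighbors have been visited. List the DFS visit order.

Q → E → D → M → B → O → R → P → I → G → F → L → N → K → J → H → C → A

Visit Q
Q → E
E → D
E → M
M → B
B → O
O → R
B → P
B → I
I → G
B → F
F → L
L → N
N → K
K → J
N → H
M → C
E → A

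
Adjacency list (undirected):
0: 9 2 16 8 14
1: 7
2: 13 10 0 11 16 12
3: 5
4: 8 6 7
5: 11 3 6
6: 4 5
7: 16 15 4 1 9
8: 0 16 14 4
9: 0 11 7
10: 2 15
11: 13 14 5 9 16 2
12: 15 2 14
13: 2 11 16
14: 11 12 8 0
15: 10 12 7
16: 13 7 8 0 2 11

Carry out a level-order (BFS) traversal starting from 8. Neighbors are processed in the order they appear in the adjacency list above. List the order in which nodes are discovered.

8 → 0 → 16 → 14 → 4 → 9 → 2 → 13 → 7 → 11 → 12 → 6 → 10 → 15 → 1 → 5 → 3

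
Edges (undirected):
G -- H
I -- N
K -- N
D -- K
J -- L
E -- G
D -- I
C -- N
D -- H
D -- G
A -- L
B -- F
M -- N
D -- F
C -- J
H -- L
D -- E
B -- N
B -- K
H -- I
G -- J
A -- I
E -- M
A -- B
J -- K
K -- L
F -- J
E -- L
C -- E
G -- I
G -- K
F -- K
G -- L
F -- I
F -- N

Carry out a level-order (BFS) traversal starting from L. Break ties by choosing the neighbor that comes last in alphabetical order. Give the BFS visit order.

L → K → J → H → G → E → A → N → F → D → B → C → I → M

Visit L; enqueue K, J, H, G, E, A → queue [K, J, H, G, E, A]
Visit K; enqueue N, F, D, B → queue [J, H, G, E, A, N, F, D, B]
Visit J; enqueue C → queue [H, G, E, A, N, F, D, B, C]
Visit H; enqueue I → queue [G, E, A, N, F, D, B, C, I]
Visit G → queue [E, A, N, F, D, B, C, I]
Visit E; enqueue M → queue [A, N, F, D, B, C, I, M]
Visit A → queue [N, F, D, B, C, I, M]
Visit N → queue [F, D, B, C, I, M]
Visit F → queue [D, B, C, I, M]
Visit D → queue [B, C, I, M]
Visit B → queue [C, I, M]
Visit C → queue [I, M]
Visit I → queue [M]
Visit M → queue []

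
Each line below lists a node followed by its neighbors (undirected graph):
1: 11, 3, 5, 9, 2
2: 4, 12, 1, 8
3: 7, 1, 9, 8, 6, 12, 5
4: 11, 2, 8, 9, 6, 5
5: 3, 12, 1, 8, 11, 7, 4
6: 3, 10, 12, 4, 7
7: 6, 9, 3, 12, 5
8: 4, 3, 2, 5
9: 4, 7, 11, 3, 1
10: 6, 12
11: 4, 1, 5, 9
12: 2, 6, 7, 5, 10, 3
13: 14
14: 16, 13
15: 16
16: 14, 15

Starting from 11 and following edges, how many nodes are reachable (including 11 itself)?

BFS from 11 visits: 11, 9, 5, 4, 1, 7, 3, 12, 8, 6, 2, 10
Reachable nodes: 12 of 16 total.

12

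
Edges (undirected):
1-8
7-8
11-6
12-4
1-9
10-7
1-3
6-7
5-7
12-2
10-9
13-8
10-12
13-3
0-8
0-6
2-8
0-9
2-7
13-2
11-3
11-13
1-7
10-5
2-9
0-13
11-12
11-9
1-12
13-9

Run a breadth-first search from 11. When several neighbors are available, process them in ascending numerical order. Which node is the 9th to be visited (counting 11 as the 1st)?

Visit 11; enqueue 3, 6, 9, 12, 13 → queue [3, 6, 9, 12, 13]
Visit 3; enqueue 1 → queue [6, 9, 12, 13, 1]
Visit 6; enqueue 0, 7 → queue [9, 12, 13, 1, 0, 7]
Visit 9; enqueue 2, 10 → queue [12, 13, 1, 0, 7, 2, 10]
Visit 12; enqueue 4 → queue [13, 1, 0, 7, 2, 10, 4]
Visit 13; enqueue 8 → queue [1, 0, 7, 2, 10, 4, 8]
Visit 1 → queue [0, 7, 2, 10, 4, 8]
Visit 0 → queue [7, 2, 10, 4, 8]
Visit 7; enqueue 5 → queue [2, 10, 4, 8, 5]
Visit 2 → queue [10, 4, 8, 5]
Visit 10 → queue [4, 8, 5]
Visit 4 → queue [8, 5]
Visit 8 → queue [5]
Visit 5 → queue []

Visit order: 11, 3, 6, 9, 12, 13, 1, 0, 7, 2, 10, 4, 8, 5

7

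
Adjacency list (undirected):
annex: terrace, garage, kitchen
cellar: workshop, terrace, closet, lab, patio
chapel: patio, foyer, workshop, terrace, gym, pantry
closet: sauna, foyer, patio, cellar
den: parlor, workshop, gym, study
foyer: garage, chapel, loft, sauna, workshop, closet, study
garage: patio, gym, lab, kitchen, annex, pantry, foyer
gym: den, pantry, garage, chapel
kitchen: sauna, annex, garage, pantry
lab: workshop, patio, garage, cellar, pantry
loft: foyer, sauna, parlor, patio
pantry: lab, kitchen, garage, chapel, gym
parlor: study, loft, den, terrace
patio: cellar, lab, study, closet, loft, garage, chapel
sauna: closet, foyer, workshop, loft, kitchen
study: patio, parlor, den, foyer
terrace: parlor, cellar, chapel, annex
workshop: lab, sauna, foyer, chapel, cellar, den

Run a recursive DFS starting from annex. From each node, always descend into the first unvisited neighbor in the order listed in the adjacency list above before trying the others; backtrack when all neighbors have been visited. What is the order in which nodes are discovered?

Visit annex
annex → terrace
terrace → parlor
parlor → study
study → patio
patio → cellar
cellar → workshop
workshop → lab
lab → garage
garage → gym
gym → den
gym → pantry
pantry → kitchen
kitchen → sauna
sauna → closet
closet → foyer
foyer → chapel
foyer → loft

annex, terrace, parlor, study, patio, cellar, workshop, lab, garage, gym, den, pantry, kitchen, sauna, closet, foyer, chapel, loft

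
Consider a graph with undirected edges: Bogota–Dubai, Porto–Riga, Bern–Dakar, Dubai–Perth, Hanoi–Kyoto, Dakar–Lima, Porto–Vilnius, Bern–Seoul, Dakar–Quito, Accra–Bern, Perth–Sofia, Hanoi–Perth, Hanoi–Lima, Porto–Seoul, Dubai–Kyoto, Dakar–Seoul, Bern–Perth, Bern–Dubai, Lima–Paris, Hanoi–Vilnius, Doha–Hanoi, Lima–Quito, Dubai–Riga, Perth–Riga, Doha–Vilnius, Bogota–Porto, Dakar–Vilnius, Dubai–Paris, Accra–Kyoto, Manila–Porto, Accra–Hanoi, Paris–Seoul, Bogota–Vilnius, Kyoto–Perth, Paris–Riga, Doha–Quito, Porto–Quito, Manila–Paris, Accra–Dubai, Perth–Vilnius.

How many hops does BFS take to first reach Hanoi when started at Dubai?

2

Level 0: Dubai
Level 1: Accra, Bern, Bogota, Kyoto, Paris, Perth, Riga
Level 2: Dakar, Hanoi, Lima, Manila, Porto, Seoul, Sofia, Vilnius
Level 3: Doha, Quito
Hanoi first appears at level 2.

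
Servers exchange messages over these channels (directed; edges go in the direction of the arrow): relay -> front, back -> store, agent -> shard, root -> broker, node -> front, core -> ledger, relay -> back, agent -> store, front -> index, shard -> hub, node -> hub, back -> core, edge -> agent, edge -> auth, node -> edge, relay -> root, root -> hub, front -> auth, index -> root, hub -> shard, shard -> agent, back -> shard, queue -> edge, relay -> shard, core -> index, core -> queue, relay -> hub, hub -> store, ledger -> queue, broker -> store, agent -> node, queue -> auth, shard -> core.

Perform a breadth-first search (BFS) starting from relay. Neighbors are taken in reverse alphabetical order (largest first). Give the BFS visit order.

Visit relay; enqueue shard, root, hub, front, back → queue [shard, root, hub, front, back]
Visit shard; enqueue core, agent → queue [root, hub, front, back, core, agent]
Visit root; enqueue broker → queue [hub, front, back, core, agent, broker]
Visit hub; enqueue store → queue [front, back, core, agent, broker, store]
Visit front; enqueue index, auth → queue [back, core, agent, broker, store, index, auth]
Visit back → queue [core, agent, broker, store, index, auth]
Visit core; enqueue queue, ledger → queue [agent, broker, store, index, auth, queue, ledger]
Visit agent; enqueue node → queue [broker, store, index, auth, queue, ledger, node]
Visit broker → queue [store, index, auth, queue, ledger, node]
Visit store → queue [index, auth, queue, ledger, node]
Visit index → queue [auth, queue, ledger, node]
Visit auth → queue [queue, ledger, node]
Visit queue; enqueue edge → queue [ledger, node, edge]
Visit ledger → queue [node, edge]
Visit node → queue [edge]
Visit edge → queue []

relay → shard → root → hub → front → back → core → agent → broker → store → index → auth → queue → ledger → node → edge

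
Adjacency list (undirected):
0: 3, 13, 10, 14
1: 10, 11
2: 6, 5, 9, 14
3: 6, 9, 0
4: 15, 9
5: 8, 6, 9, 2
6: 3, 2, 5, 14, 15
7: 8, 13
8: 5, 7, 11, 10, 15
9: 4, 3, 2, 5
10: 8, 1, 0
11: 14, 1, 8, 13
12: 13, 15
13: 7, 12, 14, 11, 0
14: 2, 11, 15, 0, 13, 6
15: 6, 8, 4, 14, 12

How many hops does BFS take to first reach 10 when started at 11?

2

Level 0: 11
Level 1: 1, 8, 13, 14
Level 2: 0, 2, 5, 6, 7, 10, 12, 15
Level 3: 3, 4, 9
10 first appears at level 2.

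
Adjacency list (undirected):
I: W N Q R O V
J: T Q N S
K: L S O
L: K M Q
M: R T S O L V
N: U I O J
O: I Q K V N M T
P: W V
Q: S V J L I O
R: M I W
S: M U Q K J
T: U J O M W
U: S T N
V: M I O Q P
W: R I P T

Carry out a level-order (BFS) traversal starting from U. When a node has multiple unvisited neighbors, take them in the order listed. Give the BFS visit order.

U, S, T, N, M, Q, K, J, O, W, I, R, L, V, P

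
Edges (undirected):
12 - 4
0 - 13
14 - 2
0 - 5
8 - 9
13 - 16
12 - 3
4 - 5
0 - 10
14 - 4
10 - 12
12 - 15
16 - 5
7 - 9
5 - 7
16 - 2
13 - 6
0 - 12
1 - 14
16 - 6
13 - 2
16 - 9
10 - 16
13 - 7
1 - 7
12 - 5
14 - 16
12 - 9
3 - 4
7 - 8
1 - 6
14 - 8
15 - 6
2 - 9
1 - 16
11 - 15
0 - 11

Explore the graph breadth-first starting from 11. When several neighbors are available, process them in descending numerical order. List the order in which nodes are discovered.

11, 15, 0, 12, 6, 13, 10, 5, 9, 4, 3, 16, 1, 7, 2, 8, 14

Visit 11; enqueue 15, 0 → queue [15, 0]
Visit 15; enqueue 12, 6 → queue [0, 12, 6]
Visit 0; enqueue 13, 10, 5 → queue [12, 6, 13, 10, 5]
Visit 12; enqueue 9, 4, 3 → queue [6, 13, 10, 5, 9, 4, 3]
Visit 6; enqueue 16, 1 → queue [13, 10, 5, 9, 4, 3, 16, 1]
Visit 13; enqueue 7, 2 → queue [10, 5, 9, 4, 3, 16, 1, 7, 2]
Visit 10 → queue [5, 9, 4, 3, 16, 1, 7, 2]
Visit 5 → queue [9, 4, 3, 16, 1, 7, 2]
Visit 9; enqueue 8 → queue [4, 3, 16, 1, 7, 2, 8]
Visit 4; enqueue 14 → queue [3, 16, 1, 7, 2, 8, 14]
Visit 3 → queue [16, 1, 7, 2, 8, 14]
Visit 16 → queue [1, 7, 2, 8, 14]
Visit 1 → queue [7, 2, 8, 14]
Visit 7 → queue [2, 8, 14]
Visit 2 → queue [8, 14]
Visit 8 → queue [14]
Visit 14 → queue []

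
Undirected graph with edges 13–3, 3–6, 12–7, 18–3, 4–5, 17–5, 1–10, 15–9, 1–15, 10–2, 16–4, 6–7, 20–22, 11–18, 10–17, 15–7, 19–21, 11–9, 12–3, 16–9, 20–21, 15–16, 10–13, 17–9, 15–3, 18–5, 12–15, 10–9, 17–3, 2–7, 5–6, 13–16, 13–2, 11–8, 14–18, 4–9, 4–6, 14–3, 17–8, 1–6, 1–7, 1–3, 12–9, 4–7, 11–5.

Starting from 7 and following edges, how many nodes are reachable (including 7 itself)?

BFS from 7 visits: 7, 1, 2, 4, 6, 12, 15, 3, 10, 13, 5, 9, 16, 14, 17, 18, 11, 8
Reachable nodes: 18 of 22 total.

18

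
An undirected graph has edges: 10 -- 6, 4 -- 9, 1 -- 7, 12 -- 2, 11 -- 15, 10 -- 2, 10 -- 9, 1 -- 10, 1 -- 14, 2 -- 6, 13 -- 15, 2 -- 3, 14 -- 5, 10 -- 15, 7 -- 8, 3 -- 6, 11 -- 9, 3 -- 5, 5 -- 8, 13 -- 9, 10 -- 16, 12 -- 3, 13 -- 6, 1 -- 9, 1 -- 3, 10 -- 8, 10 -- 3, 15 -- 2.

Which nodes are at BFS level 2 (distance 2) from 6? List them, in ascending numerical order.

1, 5, 8, 9, 12, 15, 16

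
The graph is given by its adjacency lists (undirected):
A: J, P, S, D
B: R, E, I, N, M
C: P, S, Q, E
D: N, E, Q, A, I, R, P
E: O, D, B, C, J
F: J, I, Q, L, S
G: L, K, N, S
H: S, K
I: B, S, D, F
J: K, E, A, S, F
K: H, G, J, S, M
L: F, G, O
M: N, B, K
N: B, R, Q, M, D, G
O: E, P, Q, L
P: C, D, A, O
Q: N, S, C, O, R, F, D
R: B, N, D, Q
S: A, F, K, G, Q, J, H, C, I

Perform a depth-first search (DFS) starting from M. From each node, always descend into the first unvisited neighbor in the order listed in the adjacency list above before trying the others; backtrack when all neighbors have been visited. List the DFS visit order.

M, N, B, R, D, E, O, P, C, S, A, J, K, H, G, L, F, I, Q

Visit M
M → N
N → B
B → R
R → D
D → E
E → O
O → P
P → C
C → S
S → A
A → J
J → K
K → H
K → G
G → L
L → F
F → I
F → Q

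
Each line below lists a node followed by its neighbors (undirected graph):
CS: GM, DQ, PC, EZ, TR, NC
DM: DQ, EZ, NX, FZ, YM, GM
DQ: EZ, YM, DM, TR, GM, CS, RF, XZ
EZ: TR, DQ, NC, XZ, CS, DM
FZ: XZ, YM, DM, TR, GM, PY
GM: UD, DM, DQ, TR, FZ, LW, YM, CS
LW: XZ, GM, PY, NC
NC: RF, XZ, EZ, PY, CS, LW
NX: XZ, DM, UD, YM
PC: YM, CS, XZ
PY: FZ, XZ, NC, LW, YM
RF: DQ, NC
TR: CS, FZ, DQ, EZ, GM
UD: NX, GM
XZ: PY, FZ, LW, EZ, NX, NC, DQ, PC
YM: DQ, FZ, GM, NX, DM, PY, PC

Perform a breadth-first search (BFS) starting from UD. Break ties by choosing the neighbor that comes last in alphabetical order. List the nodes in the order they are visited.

Visit UD; enqueue NX, GM → queue [NX, GM]
Visit NX; enqueue YM, XZ, DM → queue [GM, YM, XZ, DM]
Visit GM; enqueue TR, LW, FZ, DQ, CS → queue [YM, XZ, DM, TR, LW, FZ, DQ, CS]
Visit YM; enqueue PY, PC → queue [XZ, DM, TR, LW, FZ, DQ, CS, PY, PC]
Visit XZ; enqueue NC, EZ → queue [DM, TR, LW, FZ, DQ, CS, PY, PC, NC, EZ]
Visit DM → queue [TR, LW, FZ, DQ, CS, PY, PC, NC, EZ]
Visit TR → queue [LW, FZ, DQ, CS, PY, PC, NC, EZ]
Visit LW → queue [FZ, DQ, CS, PY, PC, NC, EZ]
Visit FZ → queue [DQ, CS, PY, PC, NC, EZ]
Visit DQ; enqueue RF → queue [CS, PY, PC, NC, EZ, RF]
Visit CS → queue [PY, PC, NC, EZ, RF]
Visit PY → queue [PC, NC, EZ, RF]
Visit PC → queue [NC, EZ, RF]
Visit NC → queue [EZ, RF]
Visit EZ → queue [RF]
Visit RF → queue []

UD, NX, GM, YM, XZ, DM, TR, LW, FZ, DQ, CS, PY, PC, NC, EZ, RF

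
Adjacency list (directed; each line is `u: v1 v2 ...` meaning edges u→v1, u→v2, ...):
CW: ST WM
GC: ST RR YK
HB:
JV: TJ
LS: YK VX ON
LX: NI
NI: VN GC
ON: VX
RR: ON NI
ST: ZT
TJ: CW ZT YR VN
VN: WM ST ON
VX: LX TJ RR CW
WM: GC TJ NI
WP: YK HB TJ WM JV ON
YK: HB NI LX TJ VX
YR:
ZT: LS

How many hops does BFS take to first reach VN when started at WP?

2

Level 0: WP
Level 1: HB, JV, ON, TJ, WM, YK
Level 2: CW, GC, LX, NI, VN, VX, YR, ZT
Level 3: LS, RR, ST
VN first appears at level 2.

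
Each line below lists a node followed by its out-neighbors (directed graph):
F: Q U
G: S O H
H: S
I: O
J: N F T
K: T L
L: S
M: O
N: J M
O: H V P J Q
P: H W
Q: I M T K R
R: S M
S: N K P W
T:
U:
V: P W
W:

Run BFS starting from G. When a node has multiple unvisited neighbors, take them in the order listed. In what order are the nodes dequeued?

Visit G; enqueue S, O, H → queue [S, O, H]
Visit S; enqueue N, K, P, W → queue [O, H, N, K, P, W]
Visit O; enqueue V, J, Q → queue [H, N, K, P, W, V, J, Q]
Visit H → queue [N, K, P, W, V, J, Q]
Visit N; enqueue M → queue [K, P, W, V, J, Q, M]
Visit K; enqueue T, L → queue [P, W, V, J, Q, M, T, L]
Visit P → queue [W, V, J, Q, M, T, L]
Visit W → queue [V, J, Q, M, T, L]
Visit V → queue [J, Q, M, T, L]
Visit J; enqueue F → queue [Q, M, T, L, F]
Visit Q; enqueue I, R → queue [M, T, L, F, I, R]
Visit M → queue [T, L, F, I, R]
Visit T → queue [L, F, I, R]
Visit L → queue [F, I, R]
Visit F; enqueue U → queue [I, R, U]
Visit I → queue [R, U]
Visit R → queue [U]
Visit U → queue []

G S O H N K P W V J Q M T L F I R U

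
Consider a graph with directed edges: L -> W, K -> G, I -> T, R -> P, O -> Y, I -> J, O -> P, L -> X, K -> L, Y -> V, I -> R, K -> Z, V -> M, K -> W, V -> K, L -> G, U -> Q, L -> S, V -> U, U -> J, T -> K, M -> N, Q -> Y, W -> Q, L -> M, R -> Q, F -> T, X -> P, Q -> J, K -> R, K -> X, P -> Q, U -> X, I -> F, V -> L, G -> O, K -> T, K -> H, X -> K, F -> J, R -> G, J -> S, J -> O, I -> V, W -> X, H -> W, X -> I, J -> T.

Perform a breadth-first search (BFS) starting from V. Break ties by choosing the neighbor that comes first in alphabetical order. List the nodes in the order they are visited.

V, K, L, M, U, G, H, R, T, W, X, Z, S, N, J, Q, O, P, I, Y, F

Visit V; enqueue K, L, M, U → queue [K, L, M, U]
Visit K; enqueue G, H, R, T, W, X, Z → queue [L, M, U, G, H, R, T, W, X, Z]
Visit L; enqueue S → queue [M, U, G, H, R, T, W, X, Z, S]
Visit M; enqueue N → queue [U, G, H, R, T, W, X, Z, S, N]
Visit U; enqueue J, Q → queue [G, H, R, T, W, X, Z, S, N, J, Q]
Visit G; enqueue O → queue [H, R, T, W, X, Z, S, N, J, Q, O]
Visit H → queue [R, T, W, X, Z, S, N, J, Q, O]
Visit R; enqueue P → queue [T, W, X, Z, S, N, J, Q, O, P]
Visit T → queue [W, X, Z, S, N, J, Q, O, P]
Visit W → queue [X, Z, S, N, J, Q, O, P]
Visit X; enqueue I → queue [Z, S, N, J, Q, O, P, I]
Visit Z → queue [S, N, J, Q, O, P, I]
Visit S → queue [N, J, Q, O, P, I]
Visit N → queue [J, Q, O, P, I]
Visit J → queue [Q, O, P, I]
Visit Q; enqueue Y → queue [O, P, I, Y]
Visit O → queue [P, I, Y]
Visit P → queue [I, Y]
Visit I; enqueue F → queue [Y, F]
Visit Y → queue [F]
Visit F → queue []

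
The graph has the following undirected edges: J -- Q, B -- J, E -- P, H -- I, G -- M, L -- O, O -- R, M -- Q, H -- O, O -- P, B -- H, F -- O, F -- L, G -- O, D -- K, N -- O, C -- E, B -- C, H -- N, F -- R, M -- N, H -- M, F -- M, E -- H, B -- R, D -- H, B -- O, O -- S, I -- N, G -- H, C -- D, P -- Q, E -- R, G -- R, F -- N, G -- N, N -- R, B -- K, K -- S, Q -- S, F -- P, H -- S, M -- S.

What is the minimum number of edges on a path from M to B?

2

Level 0: M
Level 1: F, G, H, N, Q, S
Level 2: B, D, E, I, J, K, L, O, P, R
Level 3: C
B first appears at level 2.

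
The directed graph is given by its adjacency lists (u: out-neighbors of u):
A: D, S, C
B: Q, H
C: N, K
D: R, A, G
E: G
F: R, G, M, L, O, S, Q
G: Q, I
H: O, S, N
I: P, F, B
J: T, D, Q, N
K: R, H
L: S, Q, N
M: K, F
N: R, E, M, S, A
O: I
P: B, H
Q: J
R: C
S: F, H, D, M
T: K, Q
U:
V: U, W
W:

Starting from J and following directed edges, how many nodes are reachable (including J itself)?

BFS from J visits: J, T, Q, N, D, K, S, R, M, E, A, G, H, F, C, I, O, L, P, B
Reachable nodes: 20 of 23 total.

20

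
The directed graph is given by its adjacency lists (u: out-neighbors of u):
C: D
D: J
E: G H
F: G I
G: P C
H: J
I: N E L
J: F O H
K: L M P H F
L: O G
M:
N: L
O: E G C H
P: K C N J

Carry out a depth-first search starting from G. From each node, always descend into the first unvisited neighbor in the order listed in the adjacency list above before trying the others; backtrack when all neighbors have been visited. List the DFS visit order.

Visit G
G → P
P → K
K → L
L → O
O → E
E → H
H → J
J → F
F → I
I → N
O → C
C → D
K → M

G -> P -> K -> L -> O -> E -> H -> J -> F -> I -> N -> C -> D -> M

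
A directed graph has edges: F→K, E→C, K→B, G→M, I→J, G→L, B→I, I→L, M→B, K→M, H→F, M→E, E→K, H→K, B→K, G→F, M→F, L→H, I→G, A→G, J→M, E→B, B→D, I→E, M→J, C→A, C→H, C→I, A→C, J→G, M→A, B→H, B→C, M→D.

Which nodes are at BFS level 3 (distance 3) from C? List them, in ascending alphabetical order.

B, M

Level 0: C
Level 1: A, H, I
Level 2: E, F, G, J, K, L
Level 3: B, M
Level 4: D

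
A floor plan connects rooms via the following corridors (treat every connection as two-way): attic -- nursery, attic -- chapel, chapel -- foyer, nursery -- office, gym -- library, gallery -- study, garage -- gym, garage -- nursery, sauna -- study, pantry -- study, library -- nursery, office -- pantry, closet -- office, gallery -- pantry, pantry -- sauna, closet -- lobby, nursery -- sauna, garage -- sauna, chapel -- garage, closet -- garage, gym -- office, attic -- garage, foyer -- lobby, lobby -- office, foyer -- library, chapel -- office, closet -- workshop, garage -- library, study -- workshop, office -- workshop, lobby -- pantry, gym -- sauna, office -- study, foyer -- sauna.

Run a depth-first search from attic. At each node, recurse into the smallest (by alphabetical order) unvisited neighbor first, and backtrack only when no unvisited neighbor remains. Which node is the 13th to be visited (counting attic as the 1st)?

Visit attic
attic → chapel
chapel → foyer
foyer → library
library → garage
garage → closet
closet → lobby
lobby → office
office → gym
gym → sauna
sauna → nursery
sauna → pantry
pantry → gallery
gallery → study
study → workshop

Visit order: attic, chapel, foyer, library, garage, closet, lobby, office, gym, sauna, nursery, pantry, gallery, study, workshop

gallery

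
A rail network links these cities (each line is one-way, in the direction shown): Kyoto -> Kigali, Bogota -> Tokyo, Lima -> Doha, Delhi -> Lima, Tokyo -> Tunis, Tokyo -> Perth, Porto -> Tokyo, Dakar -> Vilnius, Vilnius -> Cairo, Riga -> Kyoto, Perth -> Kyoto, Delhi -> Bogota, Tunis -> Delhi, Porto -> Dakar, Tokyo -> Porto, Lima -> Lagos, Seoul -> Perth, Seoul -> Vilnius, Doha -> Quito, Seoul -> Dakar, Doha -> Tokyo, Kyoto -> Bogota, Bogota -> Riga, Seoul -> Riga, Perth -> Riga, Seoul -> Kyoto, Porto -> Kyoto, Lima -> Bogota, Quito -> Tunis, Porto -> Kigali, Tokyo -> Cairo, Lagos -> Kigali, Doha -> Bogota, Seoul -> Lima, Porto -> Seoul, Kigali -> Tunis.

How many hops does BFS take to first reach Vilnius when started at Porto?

Level 0: Porto
Level 1: Dakar, Kigali, Kyoto, Seoul, Tokyo
Level 2: Bogota, Cairo, Lima, Perth, Riga, Tunis, Vilnius
Level 3: Delhi, Doha, Lagos
Level 4: Quito
Vilnius first appears at level 2.

2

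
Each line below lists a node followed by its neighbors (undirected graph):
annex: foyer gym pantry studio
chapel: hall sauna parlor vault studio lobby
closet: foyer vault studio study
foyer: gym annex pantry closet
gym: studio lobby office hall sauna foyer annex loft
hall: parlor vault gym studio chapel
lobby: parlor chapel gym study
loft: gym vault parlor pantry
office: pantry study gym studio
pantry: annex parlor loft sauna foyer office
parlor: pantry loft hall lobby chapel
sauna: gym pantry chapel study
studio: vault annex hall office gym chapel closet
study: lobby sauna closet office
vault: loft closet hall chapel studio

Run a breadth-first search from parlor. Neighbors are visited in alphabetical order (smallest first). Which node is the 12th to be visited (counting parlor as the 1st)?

Visit parlor; enqueue chapel, hall, lobby, loft, pantry → queue [chapel, hall, lobby, loft, pantry]
Visit chapel; enqueue sauna, studio, vault → queue [hall, lobby, loft, pantry, sauna, studio, vault]
Visit hall; enqueue gym → queue [lobby, loft, pantry, sauna, studio, vault, gym]
Visit lobby; enqueue study → queue [loft, pantry, sauna, studio, vault, gym, study]
Visit loft → queue [pantry, sauna, studio, vault, gym, study]
Visit pantry; enqueue annex, foyer, office → queue [sauna, studio, vault, gym, study, annex, foyer, office]
Visit sauna → queue [studio, vault, gym, study, annex, foyer, office]
Visit studio; enqueue closet → queue [vault, gym, study, annex, foyer, office, closet]
Visit vault → queue [gym, study, annex, foyer, office, closet]
Visit gym → queue [study, annex, foyer, office, closet]
Visit study → queue [annex, foyer, office, closet]
Visit annex → queue [foyer, office, closet]
Visit foyer → queue [office, closet]
Visit office → queue [closet]
Visit closet → queue []

Visit order: parlor, chapel, hall, lobby, loft, pantry, sauna, studio, vault, gym, study, annex, foyer, office, closet

annex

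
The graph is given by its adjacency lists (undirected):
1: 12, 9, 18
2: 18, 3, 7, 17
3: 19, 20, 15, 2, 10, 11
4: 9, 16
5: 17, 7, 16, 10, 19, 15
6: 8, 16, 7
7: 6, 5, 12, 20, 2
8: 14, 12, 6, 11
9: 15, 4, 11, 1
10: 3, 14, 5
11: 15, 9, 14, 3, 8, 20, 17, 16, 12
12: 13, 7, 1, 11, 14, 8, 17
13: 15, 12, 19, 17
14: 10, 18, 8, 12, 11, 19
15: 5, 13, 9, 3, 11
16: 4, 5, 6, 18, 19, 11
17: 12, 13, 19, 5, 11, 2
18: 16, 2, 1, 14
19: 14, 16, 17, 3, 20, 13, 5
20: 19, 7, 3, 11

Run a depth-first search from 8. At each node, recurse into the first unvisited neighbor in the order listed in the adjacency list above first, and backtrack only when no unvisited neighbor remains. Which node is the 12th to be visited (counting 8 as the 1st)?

Visit 8
8 → 14
14 → 10
10 → 3
3 → 19
19 → 16
16 → 4
4 → 9
9 → 15
15 → 5
5 → 17
17 → 12
12 → 13
12 → 7
7 → 6
7 → 20
20 → 11
7 → 2
2 → 18
18 → 1

Visit order: 8, 14, 10, 3, 19, 16, 4, 9, 15, 5, 17, 12, 13, 7, 6, 20, 11, 2, 18, 1

12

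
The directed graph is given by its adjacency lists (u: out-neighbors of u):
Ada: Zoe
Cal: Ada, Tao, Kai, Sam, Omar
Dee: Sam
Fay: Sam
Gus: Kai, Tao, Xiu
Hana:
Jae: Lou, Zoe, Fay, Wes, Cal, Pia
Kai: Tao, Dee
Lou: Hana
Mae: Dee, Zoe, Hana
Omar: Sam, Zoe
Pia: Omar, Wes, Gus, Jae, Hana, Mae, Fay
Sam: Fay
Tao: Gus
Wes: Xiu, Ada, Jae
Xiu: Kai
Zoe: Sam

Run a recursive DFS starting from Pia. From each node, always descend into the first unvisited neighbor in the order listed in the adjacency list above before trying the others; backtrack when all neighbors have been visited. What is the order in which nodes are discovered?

Pia, Omar, Sam, Fay, Zoe, Wes, Xiu, Kai, Tao, Gus, Dee, Ada, Jae, Lou, Hana, Cal, Mae

Visit Pia
Pia → Omar
Omar → Sam
Sam → Fay
Omar → Zoe
Pia → Wes
Wes → Xiu
Xiu → Kai
Kai → Tao
Tao → Gus
Kai → Dee
Wes → Ada
Wes → Jae
Jae → Lou
Lou → Hana
Jae → Cal
Pia → Mae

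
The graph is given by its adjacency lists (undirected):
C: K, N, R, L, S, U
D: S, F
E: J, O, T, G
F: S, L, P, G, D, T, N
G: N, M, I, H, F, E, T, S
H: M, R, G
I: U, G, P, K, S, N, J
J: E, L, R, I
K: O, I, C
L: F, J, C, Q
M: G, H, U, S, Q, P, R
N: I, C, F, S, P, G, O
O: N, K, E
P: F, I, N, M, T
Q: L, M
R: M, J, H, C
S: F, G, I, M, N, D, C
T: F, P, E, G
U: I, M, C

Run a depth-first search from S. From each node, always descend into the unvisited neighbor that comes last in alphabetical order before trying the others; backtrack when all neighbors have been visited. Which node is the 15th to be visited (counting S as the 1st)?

C

Visit S
S → N
N → P
P → T
T → G
G → M
M → U
U → I
I → K
K → O
O → E
E → J
J → R
R → H
R → C
C → L
L → Q
L → F
F → D

Visit order: S, N, P, T, G, M, U, I, K, O, E, J, R, H, C, L, Q, F, D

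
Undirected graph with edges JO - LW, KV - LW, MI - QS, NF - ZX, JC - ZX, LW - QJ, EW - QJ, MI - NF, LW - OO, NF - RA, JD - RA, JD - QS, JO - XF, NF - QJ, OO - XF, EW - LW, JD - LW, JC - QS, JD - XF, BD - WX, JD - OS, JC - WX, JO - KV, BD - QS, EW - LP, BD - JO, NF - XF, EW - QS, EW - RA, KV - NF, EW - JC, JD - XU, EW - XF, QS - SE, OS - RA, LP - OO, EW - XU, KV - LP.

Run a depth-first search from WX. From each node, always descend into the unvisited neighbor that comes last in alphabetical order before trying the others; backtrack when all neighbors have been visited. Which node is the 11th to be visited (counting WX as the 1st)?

JD

Visit WX
WX → JC
JC → ZX
ZX → NF
NF → XF
XF → OO
OO → LW
LW → QJ
QJ → EW
EW → XU
XU → JD
JD → RA
RA → OS
JD → QS
QS → SE
QS → MI
QS → BD
BD → JO
JO → KV
KV → LP

Visit order: WX, JC, ZX, NF, XF, OO, LW, QJ, EW, XU, JD, RA, OS, QS, SE, MI, BD, JO, KV, LP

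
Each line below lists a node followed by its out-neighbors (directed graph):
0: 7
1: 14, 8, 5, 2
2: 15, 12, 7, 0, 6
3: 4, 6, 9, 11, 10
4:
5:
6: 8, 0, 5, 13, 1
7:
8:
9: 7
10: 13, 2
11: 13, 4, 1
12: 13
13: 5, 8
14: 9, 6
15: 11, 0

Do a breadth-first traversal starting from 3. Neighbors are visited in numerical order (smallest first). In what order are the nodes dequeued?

3 → 4 → 6 → 9 → 10 → 11 → 0 → 1 → 5 → 8 → 13 → 7 → 2 → 14 → 12 → 15

Visit 3; enqueue 4, 6, 9, 10, 11 → queue [4, 6, 9, 10, 11]
Visit 4 → queue [6, 9, 10, 11]
Visit 6; enqueue 0, 1, 5, 8, 13 → queue [9, 10, 11, 0, 1, 5, 8, 13]
Visit 9; enqueue 7 → queue [10, 11, 0, 1, 5, 8, 13, 7]
Visit 10; enqueue 2 → queue [11, 0, 1, 5, 8, 13, 7, 2]
Visit 11 → queue [0, 1, 5, 8, 13, 7, 2]
Visit 0 → queue [1, 5, 8, 13, 7, 2]
Visit 1; enqueue 14 → queue [5, 8, 13, 7, 2, 14]
Visit 5 → queue [8, 13, 7, 2, 14]
Visit 8 → queue [13, 7, 2, 14]
Visit 13 → queue [7, 2, 14]
Visit 7 → queue [2, 14]
Visit 2; enqueue 12, 15 → queue [14, 12, 15]
Visit 14 → queue [12, 15]
Visit 12 → queue [15]
Visit 15 → queue []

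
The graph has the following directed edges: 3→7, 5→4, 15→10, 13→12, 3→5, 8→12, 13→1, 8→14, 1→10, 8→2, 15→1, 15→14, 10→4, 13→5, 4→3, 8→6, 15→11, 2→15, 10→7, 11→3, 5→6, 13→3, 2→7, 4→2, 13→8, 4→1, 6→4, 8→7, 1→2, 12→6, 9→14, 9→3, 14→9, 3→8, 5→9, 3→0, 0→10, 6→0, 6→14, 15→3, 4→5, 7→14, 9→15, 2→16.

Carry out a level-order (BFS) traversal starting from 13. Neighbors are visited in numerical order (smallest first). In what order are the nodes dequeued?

13, 1, 3, 5, 8, 12, 2, 10, 0, 7, 4, 6, 9, 14, 15, 16, 11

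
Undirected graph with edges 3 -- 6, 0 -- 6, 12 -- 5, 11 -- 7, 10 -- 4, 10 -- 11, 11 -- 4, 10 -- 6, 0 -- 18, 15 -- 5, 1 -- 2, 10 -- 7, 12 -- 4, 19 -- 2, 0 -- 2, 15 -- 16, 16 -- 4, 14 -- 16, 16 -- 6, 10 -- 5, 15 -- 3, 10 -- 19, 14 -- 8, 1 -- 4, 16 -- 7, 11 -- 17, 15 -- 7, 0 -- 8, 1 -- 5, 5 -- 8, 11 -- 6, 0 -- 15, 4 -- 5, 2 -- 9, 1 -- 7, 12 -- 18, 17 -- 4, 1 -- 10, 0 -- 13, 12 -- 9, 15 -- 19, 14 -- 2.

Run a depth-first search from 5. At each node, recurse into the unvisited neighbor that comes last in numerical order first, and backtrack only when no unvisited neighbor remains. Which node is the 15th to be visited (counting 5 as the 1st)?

Visit 5
5 → 15
15 → 19
19 → 10
10 → 11
11 → 17
17 → 4
4 → 16
16 → 14
14 → 8
8 → 0
0 → 18
18 → 12
12 → 9
9 → 2
2 → 1
1 → 7
0 → 13
0 → 6
6 → 3

Visit order: 5, 15, 19, 10, 11, 17, 4, 16, 14, 8, 0, 18, 12, 9, 2, 1, 7, 13, 6, 3

2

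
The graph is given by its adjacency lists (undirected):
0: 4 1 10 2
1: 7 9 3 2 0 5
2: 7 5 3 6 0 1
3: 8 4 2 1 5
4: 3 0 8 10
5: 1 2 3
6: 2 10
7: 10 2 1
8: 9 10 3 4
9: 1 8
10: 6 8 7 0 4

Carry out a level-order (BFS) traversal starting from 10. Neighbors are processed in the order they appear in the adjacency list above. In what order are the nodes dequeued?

10 6 8 7 0 4 2 9 3 1 5

Visit 10; enqueue 6, 8, 7, 0, 4 → queue [6, 8, 7, 0, 4]
Visit 6; enqueue 2 → queue [8, 7, 0, 4, 2]
Visit 8; enqueue 9, 3 → queue [7, 0, 4, 2, 9, 3]
Visit 7; enqueue 1 → queue [0, 4, 2, 9, 3, 1]
Visit 0 → queue [4, 2, 9, 3, 1]
Visit 4 → queue [2, 9, 3, 1]
Visit 2; enqueue 5 → queue [9, 3, 1, 5]
Visit 9 → queue [3, 1, 5]
Visit 3 → queue [1, 5]
Visit 1 → queue [5]
Visit 5 → queue []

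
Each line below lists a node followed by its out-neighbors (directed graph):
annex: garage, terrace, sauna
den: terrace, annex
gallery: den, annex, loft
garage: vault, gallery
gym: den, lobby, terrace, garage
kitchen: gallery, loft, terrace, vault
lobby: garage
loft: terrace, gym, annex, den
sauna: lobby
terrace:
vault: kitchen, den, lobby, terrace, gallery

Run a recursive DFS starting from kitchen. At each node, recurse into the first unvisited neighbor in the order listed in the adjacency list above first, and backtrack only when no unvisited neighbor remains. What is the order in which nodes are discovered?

Visit kitchen
kitchen → gallery
gallery → den
den → terrace
den → annex
annex → garage
garage → vault
vault → lobby
annex → sauna
gallery → loft
loft → gym

kitchen, gallery, den, terrace, annex, garage, vault, lobby, sauna, loft, gym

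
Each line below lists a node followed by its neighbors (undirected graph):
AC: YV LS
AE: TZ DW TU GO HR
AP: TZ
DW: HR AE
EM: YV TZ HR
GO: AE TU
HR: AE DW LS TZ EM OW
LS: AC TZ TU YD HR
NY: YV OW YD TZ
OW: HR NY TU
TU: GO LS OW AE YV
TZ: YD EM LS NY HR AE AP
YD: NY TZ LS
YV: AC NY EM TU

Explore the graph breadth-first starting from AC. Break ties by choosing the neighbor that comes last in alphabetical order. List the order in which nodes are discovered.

AC -> YV -> LS -> TU -> NY -> EM -> YD -> TZ -> HR -> OW -> GO -> AE -> AP -> DW

Visit AC; enqueue YV, LS → queue [YV, LS]
Visit YV; enqueue TU, NY, EM → queue [LS, TU, NY, EM]
Visit LS; enqueue YD, TZ, HR → queue [TU, NY, EM, YD, TZ, HR]
Visit TU; enqueue OW, GO, AE → queue [NY, EM, YD, TZ, HR, OW, GO, AE]
Visit NY → queue [EM, YD, TZ, HR, OW, GO, AE]
Visit EM → queue [YD, TZ, HR, OW, GO, AE]
Visit YD → queue [TZ, HR, OW, GO, AE]
Visit TZ; enqueue AP → queue [HR, OW, GO, AE, AP]
Visit HR; enqueue DW → queue [OW, GO, AE, AP, DW]
Visit OW → queue [GO, AE, AP, DW]
Visit GO → queue [AE, AP, DW]
Visit AE → queue [AP, DW]
Visit AP → queue [DW]
Visit DW → queue []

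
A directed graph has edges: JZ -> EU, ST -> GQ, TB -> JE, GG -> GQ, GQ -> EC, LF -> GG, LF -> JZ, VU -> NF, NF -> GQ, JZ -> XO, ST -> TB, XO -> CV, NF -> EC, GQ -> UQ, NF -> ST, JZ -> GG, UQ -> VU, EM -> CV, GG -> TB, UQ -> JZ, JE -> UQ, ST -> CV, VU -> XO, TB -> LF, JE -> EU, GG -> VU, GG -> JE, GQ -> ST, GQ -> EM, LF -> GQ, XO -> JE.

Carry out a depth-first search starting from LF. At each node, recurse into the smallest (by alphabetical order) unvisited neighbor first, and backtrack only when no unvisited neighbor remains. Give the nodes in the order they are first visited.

LF, GG, GQ, EC, EM, CV, ST, TB, JE, EU, UQ, JZ, XO, VU, NF

Visit LF
LF → GG
GG → GQ
GQ → EC
GQ → EM
EM → CV
GQ → ST
ST → TB
TB → JE
JE → EU
JE → UQ
UQ → JZ
JZ → XO
UQ → VU
VU → NF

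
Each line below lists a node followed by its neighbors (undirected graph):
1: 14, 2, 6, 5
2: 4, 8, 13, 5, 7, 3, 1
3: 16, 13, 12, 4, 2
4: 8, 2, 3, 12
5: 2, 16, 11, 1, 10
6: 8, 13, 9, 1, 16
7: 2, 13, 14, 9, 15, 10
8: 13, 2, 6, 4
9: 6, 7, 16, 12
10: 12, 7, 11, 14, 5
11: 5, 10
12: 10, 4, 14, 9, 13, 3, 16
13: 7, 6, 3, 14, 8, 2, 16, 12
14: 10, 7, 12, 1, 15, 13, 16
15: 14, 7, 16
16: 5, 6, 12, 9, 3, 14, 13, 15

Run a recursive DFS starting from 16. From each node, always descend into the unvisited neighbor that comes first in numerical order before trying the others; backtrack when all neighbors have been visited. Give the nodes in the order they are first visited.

16 → 3 → 2 → 1 → 5 → 10 → 7 → 9 → 6 → 8 → 4 → 12 → 13 → 14 → 15 → 11

Visit 16
16 → 3
3 → 2
2 → 1
1 → 5
5 → 10
10 → 7
7 → 9
9 → 6
6 → 8
8 → 4
4 → 12
12 → 13
13 → 14
14 → 15
10 → 11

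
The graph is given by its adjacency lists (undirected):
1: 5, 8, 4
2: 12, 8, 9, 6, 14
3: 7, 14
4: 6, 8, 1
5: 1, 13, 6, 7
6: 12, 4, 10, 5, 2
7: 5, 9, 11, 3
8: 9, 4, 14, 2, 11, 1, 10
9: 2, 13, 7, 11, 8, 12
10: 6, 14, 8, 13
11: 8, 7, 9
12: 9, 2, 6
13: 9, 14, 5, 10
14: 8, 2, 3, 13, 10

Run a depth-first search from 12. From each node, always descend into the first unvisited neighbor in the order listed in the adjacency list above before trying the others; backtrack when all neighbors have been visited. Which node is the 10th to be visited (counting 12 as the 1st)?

7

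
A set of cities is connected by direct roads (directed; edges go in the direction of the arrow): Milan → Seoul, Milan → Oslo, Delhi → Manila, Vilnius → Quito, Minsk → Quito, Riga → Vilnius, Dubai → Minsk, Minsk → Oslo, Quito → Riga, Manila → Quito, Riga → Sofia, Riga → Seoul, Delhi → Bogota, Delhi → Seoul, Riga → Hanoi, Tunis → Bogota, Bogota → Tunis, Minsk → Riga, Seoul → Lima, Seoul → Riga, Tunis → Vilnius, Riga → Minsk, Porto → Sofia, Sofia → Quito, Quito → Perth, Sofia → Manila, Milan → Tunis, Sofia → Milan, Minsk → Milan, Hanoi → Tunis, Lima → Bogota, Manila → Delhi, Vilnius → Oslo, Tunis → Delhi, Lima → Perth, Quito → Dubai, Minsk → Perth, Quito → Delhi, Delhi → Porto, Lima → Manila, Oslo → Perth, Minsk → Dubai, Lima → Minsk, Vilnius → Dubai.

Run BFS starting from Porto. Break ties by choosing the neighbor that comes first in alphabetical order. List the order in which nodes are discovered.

Porto Sofia Manila Milan Quito Delhi Oslo Seoul Tunis Dubai Perth Riga Bogota Lima Vilnius Minsk Hanoi

Visit Porto; enqueue Sofia → queue [Sofia]
Visit Sofia; enqueue Manila, Milan, Quito → queue [Manila, Milan, Quito]
Visit Manila; enqueue Delhi → queue [Milan, Quito, Delhi]
Visit Milan; enqueue Oslo, Seoul, Tunis → queue [Quito, Delhi, Oslo, Seoul, Tunis]
Visit Quito; enqueue Dubai, Perth, Riga → queue [Delhi, Oslo, Seoul, Tunis, Dubai, Perth, Riga]
Visit Delhi; enqueue Bogota → queue [Oslo, Seoul, Tunis, Dubai, Perth, Riga, Bogota]
Visit Oslo → queue [Seoul, Tunis, Dubai, Perth, Riga, Bogota]
Visit Seoul; enqueue Lima → queue [Tunis, Dubai, Perth, Riga, Bogota, Lima]
Visit Tunis; enqueue Vilnius → queue [Dubai, Perth, Riga, Bogota, Lima, Vilnius]
Visit Dubai; enqueue Minsk → queue [Perth, Riga, Bogota, Lima, Vilnius, Minsk]
Visit Perth → queue [Riga, Bogota, Lima, Vilnius, Minsk]
Visit Riga; enqueue Hanoi → queue [Bogota, Lima, Vilnius, Minsk, Hanoi]
Visit Bogota → queue [Lima, Vilnius, Minsk, Hanoi]
Visit Lima → queue [Vilnius, Minsk, Hanoi]
Visit Vilnius → queue [Minsk, Hanoi]
Visit Minsk → queue [Hanoi]
Visit Hanoi → queue []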